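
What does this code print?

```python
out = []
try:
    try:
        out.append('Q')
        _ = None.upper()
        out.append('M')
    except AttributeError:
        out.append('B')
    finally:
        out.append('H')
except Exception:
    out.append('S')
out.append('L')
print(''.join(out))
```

Execution trace: 'Q' (inner try body) → 'B' (inner except AttributeError) → 'H' (inner finally) → 'L' (after the try/except). Output: QBHL

Answer: QBHL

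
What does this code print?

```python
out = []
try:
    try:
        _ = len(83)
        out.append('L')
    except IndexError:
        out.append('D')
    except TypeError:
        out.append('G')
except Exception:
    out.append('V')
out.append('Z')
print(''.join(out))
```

Execution trace: 'G' (inner except TypeError) → 'Z' (after the try/except). Output: GZ

Answer: GZ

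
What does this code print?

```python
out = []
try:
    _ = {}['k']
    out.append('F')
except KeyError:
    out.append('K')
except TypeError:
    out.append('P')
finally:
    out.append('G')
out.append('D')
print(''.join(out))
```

Execution trace: 'K' (except KeyError) → 'G' (finally) → 'D' (after the try/except). Output: KGD

Answer: KGD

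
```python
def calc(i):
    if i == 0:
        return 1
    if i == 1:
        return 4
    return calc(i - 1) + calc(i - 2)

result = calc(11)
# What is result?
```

Build up from base cases: calc(0)=1, calc(1)=4, calc(2)=5, calc(3)=9, calc(4)=14, calc(5)=23, calc(6)=37, ..., calc(11)=411

Answer: 411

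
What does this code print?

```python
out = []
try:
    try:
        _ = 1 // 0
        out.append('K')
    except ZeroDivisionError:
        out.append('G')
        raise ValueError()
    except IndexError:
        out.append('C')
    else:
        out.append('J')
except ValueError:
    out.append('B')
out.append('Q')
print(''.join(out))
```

Execution trace: 'G' (inner except ZeroDivisionError) → 'B' (outer except ValueError) → 'Q' (after the try/except). Output: GBQ

Answer: GBQ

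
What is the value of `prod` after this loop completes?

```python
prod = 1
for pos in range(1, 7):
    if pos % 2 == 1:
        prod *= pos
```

Product of odd numbers 1 to 6
`prod` takes the values: 1 → 3 → 15

Answer: 15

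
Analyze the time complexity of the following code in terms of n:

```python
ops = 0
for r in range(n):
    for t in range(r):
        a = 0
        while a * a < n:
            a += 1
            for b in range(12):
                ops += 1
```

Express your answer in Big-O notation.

Each loop level contributes: n × n × √n × 1. Multiplying the contributions gives O(n^2√n).

Answer: O(n^2√n)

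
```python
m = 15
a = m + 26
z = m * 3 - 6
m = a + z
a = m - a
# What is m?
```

Trace:
`m = 15` → m = 15
`a = m + 26` → a = 41
`z = m * 3 - 6` → z = 39
`m = a + z` → m = 80
`a = m - a` → a = 39
So m = 80

Answer: 80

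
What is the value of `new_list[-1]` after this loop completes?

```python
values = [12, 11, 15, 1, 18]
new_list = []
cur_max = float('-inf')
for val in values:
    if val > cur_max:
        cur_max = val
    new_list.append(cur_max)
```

Running max ends at 18
`new_list` takes the values: [] → [12] → [12, 12] → [12, 12, 15] → [12, 12, 15, 15] → [12, 12, 15, 15, 18]
So `new_list[-1]` = 18

Answer: 18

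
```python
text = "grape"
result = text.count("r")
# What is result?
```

Trace:
`text = "grape"` → text = 'grape'
`result = text.count("r")` → result = 1
So result = 1

Answer: 1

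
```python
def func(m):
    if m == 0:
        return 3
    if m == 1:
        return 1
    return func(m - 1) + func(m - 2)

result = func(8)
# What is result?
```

Build up from base cases: func(0)=3, func(1)=1, func(2)=4, func(3)=5, func(4)=9, func(5)=14, func(6)=23, ..., func(8)=60

Answer: 60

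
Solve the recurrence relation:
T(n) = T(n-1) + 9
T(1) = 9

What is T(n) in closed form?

Unrolling: T(n) = T(1) + 9·(n-1) = 9 + 9(n-1) = 9n.

Answer: T(n) = 9n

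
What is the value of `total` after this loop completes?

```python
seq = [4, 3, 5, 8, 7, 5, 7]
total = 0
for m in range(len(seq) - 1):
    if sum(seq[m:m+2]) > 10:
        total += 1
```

Count windows with sum > 10
`total` takes the values: 0 → 1 → 2 → 3 → 4

Answer: 4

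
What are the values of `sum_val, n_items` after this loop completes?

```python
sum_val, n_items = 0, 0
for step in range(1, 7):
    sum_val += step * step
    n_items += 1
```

Sum of squares and count
`sum_val, n_items` takes the values: (0, 0) → (1, 0) → (1, 1) → (5, 1) → (5, 2) → (14, 2) → (14, 3) → (30, 3) → (30, 4) → (55, 4) → (55, 5) → (91, 5) → (91, 6)

Answer: 91, 6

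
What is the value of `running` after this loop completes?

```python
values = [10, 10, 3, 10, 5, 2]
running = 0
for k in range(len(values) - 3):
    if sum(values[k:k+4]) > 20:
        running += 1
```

Count windows with sum > 20
`running` takes the values: 0 → 1 → 2

Answer: 2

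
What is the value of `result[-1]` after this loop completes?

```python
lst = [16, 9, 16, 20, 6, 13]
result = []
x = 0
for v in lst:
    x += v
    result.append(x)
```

Cumulative sum ends at 80
`result` takes the values: [] → [16] → [16, 25] → [16, 25, 41] → [16, 25, 41, 61] → [16, 25, 41, 61, 67] → [16, 25, 41, 61, 67, 80]
So `result[-1]` = 80

Answer: 80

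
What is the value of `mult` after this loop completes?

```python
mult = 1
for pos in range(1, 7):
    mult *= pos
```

6! = 720
`mult` takes the values: 1 → 2 → 6 → 24 → 120 → 720

Answer: 720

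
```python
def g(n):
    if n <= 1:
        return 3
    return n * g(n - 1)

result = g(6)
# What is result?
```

g(6) = 6 * 5 * 4 * 3 * 2 * 3 = 2160

Answer: 2160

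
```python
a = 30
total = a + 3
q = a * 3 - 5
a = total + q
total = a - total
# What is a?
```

Trace:
`a = 30` → a = 30
`total = a + 3` → total = 33
`q = a * 3 - 5` → q = 85
`a = total + q` → a = 118
`total = a - total` → total = 85
So a = 118

Answer: 118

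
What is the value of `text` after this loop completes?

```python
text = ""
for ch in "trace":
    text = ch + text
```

Reverse 'trace'
`text` takes the values: "" → "t" → "rt" → "art" → "cart" → "ecart"

Answer: "ecart"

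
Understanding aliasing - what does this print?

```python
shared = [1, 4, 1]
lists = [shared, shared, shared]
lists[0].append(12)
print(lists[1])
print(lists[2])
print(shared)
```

Key concept: list of same reference.
Step by step:
`shared = [1, 4, 1]` → shared = [1, 4, 1]
`lists = [shared, shared, shared]` → lists = [[1, 4, 1], [1, 4, 1], [1, 4, 1]]
`lists[0].append(12)` → shared = [1, 4, 1, 12]; lists = [[1, 4, 1, 12], [1, 4, 1, 12], [1, 4, 1, 12]]
`print(lists[1])` → prints [1, 4, 1, 12]
`print(lists[2])` → prints [1, 4, 1, 12]
`print(shared)` → prints [1, 4, 1, 12]

Answer:
[1, 4, 1, 12]
[1, 4, 1, 12]
[1, 4, 1, 12]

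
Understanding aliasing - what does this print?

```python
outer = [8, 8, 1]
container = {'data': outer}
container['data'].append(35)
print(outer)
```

Key concept: dict holds reference to list.
Step by step:
`outer = [8, 8, 1]` → outer = [8, 8, 1]
`container = {'data': outer}` → container = {'data': [8, 8, 1]}
`container['data'].append(35)` → outer = [8, 8, 1, 35]; container = {'data': [8, 8, 1, 35]}
`print(outer)` → prints [8, 8, 1, 35]

Answer: [8, 8, 1, 35]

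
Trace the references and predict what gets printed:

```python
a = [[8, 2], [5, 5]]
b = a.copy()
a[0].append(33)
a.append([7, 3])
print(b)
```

Key concept: shallow copy with nested lists.
Step by step:
`a = [[8, 2], [5, 5]]` → a = [[8, 2], [5, 5]]
`b = a.copy()` → b = [[8, 2], [5, 5]]
`a[0].append(33)` → a = [[8, 2, 33], [5, 5]]; b = [[8, 2, 33], [5, 5]]
`a.append([7, 3])` → a = [[8, 2, 33], [5, 5], [7, 3]]
`print(b)` → prints [[8, 2, 33], [5, 5]]

Answer: [[8, 2, 33], [5, 5]]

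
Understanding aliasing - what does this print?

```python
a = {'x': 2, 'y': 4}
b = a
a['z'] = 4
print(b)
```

Key concept: dict aliasing.
Step by step:
`a = {'x': 2, 'y': 4}` → a = {'x': 2, 'y': 4}
`b = a` → b = {'x': 2, 'y': 4} (same object as a)
`a['z'] = 4` → a = {'x': 2, 'y': 4, 'z': 4} (same object as b); b = {'x': 2, 'y': 4, 'z': 4} (same object as a)
`print(b)` → prints {'x': 2, 'y': 4, 'z': 4}

Answer: {'x': 2, 'y': 4, 'z': 4}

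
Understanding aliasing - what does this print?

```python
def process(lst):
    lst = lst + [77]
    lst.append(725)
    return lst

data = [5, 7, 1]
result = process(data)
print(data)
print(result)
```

Key concept: rebinding parameter vs mutation.
Step by step:
`data = [5, 7, 1]` → data = [5, 7, 1]
`result = process(data)` → result = [5, 7, 1, 77, 725]
`print(data)` → prints [5, 7, 1]
`print(result)` → prints [5, 7, 1, 77, 725]

Answer:
[5, 7, 1]
[5, 7, 1, 77, 725]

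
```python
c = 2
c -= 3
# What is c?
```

Trace:
`c = 2` → c = 2
`c -= 3` → c = -1
So c = -1

Answer: -1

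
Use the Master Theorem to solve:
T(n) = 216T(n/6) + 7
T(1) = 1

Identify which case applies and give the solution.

a=216, b=6, f(n)=7. log_6(216) = 3. Since c=0 < 3, Case 1 applies: T(n) = Θ(n^log_b(a)) = O(n^3).

Answer: O(n^3) - Case 1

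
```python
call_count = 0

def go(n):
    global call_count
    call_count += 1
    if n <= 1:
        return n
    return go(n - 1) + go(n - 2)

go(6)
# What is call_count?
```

Calls(n) = 1 + Calls(n-1) + Calls(n-2); Calls(0)=Calls(1)=1. For n=6 this gives 25.

Answer: 25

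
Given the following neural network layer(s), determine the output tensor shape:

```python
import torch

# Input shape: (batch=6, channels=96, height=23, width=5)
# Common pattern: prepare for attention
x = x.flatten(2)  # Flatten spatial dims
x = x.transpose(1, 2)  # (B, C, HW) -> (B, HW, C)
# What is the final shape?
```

Input: (6, 96, 23, 5) -> after flatten(2): (6, 96, 115) -> Output: (6, 115, 96)

Answer: (6, 115, 96)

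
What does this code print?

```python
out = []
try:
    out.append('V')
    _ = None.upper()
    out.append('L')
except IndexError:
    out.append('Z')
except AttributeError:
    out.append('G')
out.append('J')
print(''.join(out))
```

Execution trace: 'V' (try body) → 'G' (except AttributeError) → 'J' (after the try/except). Output: VGJ

Answer: VGJ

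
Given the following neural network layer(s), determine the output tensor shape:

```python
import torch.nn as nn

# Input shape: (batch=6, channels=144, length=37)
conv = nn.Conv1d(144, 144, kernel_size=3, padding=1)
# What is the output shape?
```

Input: (6, 144, 37) -> Output: (6, 144, 37)

Answer: (6, 144, 37)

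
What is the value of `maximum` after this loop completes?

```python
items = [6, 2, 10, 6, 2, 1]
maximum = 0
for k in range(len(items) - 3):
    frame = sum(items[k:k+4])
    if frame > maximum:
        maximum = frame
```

Max sum of 4-element window in [6, 2, 10, 6, 2, 1]
`maximum` takes the values: 0 → 24

Answer: 24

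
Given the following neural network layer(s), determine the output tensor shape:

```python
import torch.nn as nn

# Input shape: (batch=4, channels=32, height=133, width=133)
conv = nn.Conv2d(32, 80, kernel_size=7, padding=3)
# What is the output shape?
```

Input: (4, 32, 133, 133) -> Output: (4, 80, 133, 133)

Answer: (4, 80, 133, 133)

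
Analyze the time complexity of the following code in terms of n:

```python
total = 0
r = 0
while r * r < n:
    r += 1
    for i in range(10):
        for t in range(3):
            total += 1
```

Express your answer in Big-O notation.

Each loop level contributes: √n × 1 × 1. Multiplying the contributions gives O(√n).

Answer: O(√n)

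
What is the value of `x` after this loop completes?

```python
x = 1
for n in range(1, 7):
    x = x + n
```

Start at 1, add 1 through 6
`x` takes the values: 1 → 2 → 4 → 7 → 11 → 16 → 22

Answer: 22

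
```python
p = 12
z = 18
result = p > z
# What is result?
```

Trace:
`p = 12` → p = 12
`z = 18` → z = 18
`result = p > z` → result = False
So result = False

Answer: False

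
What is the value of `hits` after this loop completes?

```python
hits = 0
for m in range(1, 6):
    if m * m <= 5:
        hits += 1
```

Count numbers where m² ≤ 5
`hits` takes the values: 0 → 1 → 2

Answer: 2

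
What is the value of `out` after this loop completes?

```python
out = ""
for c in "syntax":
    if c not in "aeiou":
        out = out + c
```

Remove vowels from 'syntax'
`out` takes the values: "" → "s" → "sy" → "syn" → "synt" → "syntx"

Answer: "syntx"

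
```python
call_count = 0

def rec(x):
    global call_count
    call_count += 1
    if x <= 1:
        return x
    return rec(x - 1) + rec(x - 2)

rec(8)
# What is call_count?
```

Calls(x) = 1 + Calls(x-1) + Calls(x-2); Calls(0)=Calls(1)=1. For x=8 this gives 67.

Answer: 67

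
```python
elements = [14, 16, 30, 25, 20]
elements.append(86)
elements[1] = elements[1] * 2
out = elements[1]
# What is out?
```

Trace:
`elements = [14, 16, 30, 25, 20]` → elements = [14, 16, 30, 25, 20]
`elements.append(86)` → elements = [14, 16, 30, 25, 20, 86]
`elements[1] = elements[1] * 2` → elements = [14, 32, 30, 25, 20, 86]
`out = elements[1]` → out = 32
So out = 32

Answer: 32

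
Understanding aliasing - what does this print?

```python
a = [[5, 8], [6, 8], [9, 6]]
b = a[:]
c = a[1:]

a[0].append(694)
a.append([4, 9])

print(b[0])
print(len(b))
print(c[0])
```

Key concept: slice with nested mutation.
Step by step:
`a = [[5, 8], [6, 8], [9, 6]]` → a = [[5, 8], [6, 8], [9, 6]]
`b = a[:]` → b = [[5, 8], [6, 8], [9, 6]]
`c = a[1:]` → c = [[6, 8], [9, 6]]
`a[0].append(694)` → a = [[5, 8, 694], [6, 8], [9, 6]]; b = [[5, 8, 694], [6, 8], [9, 6]]
`a.append([4, 9])` → a = [[5, 8, 694], [6, 8], [9, 6], [4, 9]]
`print(b[0])` → prints [5, 8, 694]
`print(len(b))` → prints 3
`print(c[0])` → prints [6, 8]

Answer:
[5, 8, 694]
3
[6, 8]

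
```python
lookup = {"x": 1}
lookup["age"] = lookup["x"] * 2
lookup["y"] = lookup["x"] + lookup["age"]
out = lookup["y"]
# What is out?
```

Trace:
`lookup = {"x": 1}` → lookup = {'x': 1}
`lookup["age"] = lookup["x"] * 2` → lookup = {'x': 1, 'age': 2}
`lookup["y"] = lookup["x"] + lookup["age"]` → lookup = {'x': 1, 'age': 2, 'y': 3}
`out = lookup["y"]` → out = 3
So out = 3

Answer: 3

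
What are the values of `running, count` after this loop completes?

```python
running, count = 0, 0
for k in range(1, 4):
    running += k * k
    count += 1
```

Sum of squares and count
`running, count` takes the values: (0, 0) → (1, 0) → (1, 1) → (5, 1) → (5, 2) → (14, 2) → (14, 3)

Answer: 14, 3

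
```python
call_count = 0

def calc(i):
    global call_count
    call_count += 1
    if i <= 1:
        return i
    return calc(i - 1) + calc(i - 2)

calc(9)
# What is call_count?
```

Calls(i) = 1 + Calls(i-1) + Calls(i-2); Calls(0)=Calls(1)=1. For i=9 this gives 109.

Answer: 109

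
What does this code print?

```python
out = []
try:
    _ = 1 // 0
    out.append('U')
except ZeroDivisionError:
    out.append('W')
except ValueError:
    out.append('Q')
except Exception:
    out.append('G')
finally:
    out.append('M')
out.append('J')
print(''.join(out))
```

Execution trace: 'W' (except ZeroDivisionError) → 'M' (finally) → 'J' (after the try/except). Output: WMJ

Answer: WMJ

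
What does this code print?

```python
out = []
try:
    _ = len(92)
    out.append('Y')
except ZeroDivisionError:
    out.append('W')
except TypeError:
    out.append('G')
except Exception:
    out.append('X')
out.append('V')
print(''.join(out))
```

Execution trace: 'G' (except TypeError) → 'V' (after the try/except). Output: GV

Answer: GV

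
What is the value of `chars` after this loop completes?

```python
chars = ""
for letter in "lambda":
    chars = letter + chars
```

Reverse 'lambda'
`chars` takes the values: "" → "l" → "al" → "mal" → "bmal" → "dbmal" → "adbmal"

Answer: "adbmal"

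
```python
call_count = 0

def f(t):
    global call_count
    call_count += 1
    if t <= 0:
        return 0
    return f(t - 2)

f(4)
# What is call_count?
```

Linear recursion stepping by 2: 3 calls from t=4 down to ≤0.

Answer: 3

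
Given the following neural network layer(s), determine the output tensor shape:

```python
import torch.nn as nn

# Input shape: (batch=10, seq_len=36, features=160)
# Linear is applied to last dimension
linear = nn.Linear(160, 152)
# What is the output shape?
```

Input: (10, 36, 160) -> Output: (10, 36, 152)

Answer: (10, 36, 152)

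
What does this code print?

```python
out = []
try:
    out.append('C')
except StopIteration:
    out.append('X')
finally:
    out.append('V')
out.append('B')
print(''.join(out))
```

Execution trace: 'C' (try body, no exception) → 'V' (finally) → 'B' (after the try/except). Output: CVB

Answer: CVB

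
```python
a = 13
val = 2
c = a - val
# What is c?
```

Trace:
`a = 13` → a = 13
`val = 2` → val = 2
`c = a - val` → c = 11
So c = 11

Answer: 11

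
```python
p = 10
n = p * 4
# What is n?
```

Trace:
`p = 10` → p = 10
`n = p * 4` → n = 40
So n = 40

Answer: 40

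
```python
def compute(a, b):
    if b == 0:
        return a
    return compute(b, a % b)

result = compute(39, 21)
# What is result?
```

compute(39, 21) -> compute(21, 18) -> compute(18, 3) -> compute(3, 0) -> 3

Answer: 3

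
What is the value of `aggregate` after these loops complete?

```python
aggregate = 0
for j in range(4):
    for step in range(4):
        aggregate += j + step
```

Sum of all j+step for j,step in 4x4
`aggregate` takes the values: 0 → 1 → 3 → 6 → 7 → 9 → 12 → 16 → 18 → 21 → 25 → 30 → 33 → 37 → 42 → 48

Answer: 48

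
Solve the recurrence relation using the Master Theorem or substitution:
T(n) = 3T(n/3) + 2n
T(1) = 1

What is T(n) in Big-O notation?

By Master Theorem: a=3, b=3, f(n)=2n. Since log_3(3) = 1 and f(n) = Θ(n^1), Case 2 applies. T(n) = O(n log n).

Answer: O(n log n)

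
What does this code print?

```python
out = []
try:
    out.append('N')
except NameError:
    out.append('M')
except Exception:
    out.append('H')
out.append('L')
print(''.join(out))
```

Execution trace: 'N' (try body, no exception) → 'L' (after the try/except). Output: NL

Answer: NL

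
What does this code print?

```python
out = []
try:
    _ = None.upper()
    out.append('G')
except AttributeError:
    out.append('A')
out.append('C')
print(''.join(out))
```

Execution trace: 'A' (except AttributeError) → 'C' (after the try/except). Output: AC

Answer: AC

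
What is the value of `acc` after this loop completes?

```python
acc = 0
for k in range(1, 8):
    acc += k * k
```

Sum of squares 1² to 7² = 140
`acc` takes the values: 0 → 1 → 5 → 14 → 30 → 55 → 91 → 140

Answer: 140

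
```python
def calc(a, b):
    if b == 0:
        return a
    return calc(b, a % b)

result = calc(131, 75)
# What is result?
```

calc(131, 75) -> calc(75, 56) -> calc(56, 19) -> calc(19, 18) -> calc(18, 1) -> calc(1, 0) -> 1

Answer: 1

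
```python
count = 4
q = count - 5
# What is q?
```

Trace:
`count = 4` → count = 4
`q = count - 5` → q = -1
So q = -1

Answer: -1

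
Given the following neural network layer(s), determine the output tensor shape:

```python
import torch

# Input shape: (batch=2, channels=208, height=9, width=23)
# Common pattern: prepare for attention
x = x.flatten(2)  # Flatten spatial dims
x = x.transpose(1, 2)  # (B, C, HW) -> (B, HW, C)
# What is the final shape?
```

Input: (2, 208, 9, 23) -> after flatten(2): (2, 208, 207) -> Output: (2, 207, 208)

Answer: (2, 207, 208)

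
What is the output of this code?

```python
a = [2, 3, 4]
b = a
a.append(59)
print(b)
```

Key concept: basic list aliasing.
Step by step:
`a = [2, 3, 4]` → a = [2, 3, 4]
`b = a` → b = [2, 3, 4] (same object as a)
`a.append(59)` → a = [2, 3, 4, 59] (same object as b); b = [2, 3, 4, 59] (same object as a)
`print(b)` → prints [2, 3, 4, 59]

Answer: [2, 3, 4, 59]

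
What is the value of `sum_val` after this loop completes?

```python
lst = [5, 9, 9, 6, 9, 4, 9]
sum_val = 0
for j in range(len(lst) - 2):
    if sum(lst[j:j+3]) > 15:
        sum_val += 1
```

Count windows with sum > 15
`sum_val` takes the values: 0 → 1 → 2 → 3 → 4 → 5

Answer: 5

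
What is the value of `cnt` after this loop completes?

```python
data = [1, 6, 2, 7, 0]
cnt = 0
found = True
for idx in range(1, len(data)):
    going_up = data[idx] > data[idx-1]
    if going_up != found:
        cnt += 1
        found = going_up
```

Count direction changes in [1, 6, 2, 7, 0]
`cnt` takes the values: 0 → 1 → 2 → 3

Answer: 3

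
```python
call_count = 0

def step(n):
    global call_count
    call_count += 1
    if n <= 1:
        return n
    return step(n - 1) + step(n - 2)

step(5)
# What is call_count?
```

Calls(n) = 1 + Calls(n-1) + Calls(n-2); Calls(0)=Calls(1)=1. For n=5 this gives 15.

Answer: 15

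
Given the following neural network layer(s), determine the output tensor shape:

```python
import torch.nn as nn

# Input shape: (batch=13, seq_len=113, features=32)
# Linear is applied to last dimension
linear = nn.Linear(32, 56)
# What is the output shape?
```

Input: (13, 113, 32) -> Output: (13, 113, 56)

Answer: (13, 113, 56)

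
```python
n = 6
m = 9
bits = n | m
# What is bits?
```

Trace:
`n = 6` → n = 6
`m = 9` → m = 9
`bits = n | m` → bits = 15
So bits = 15

Answer: 15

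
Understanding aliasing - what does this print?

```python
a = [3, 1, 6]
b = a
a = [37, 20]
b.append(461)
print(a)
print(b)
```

Key concept: rebinding vs mutation: a is rebound to a new list, b still points at the original.
Step by step:
`a = [3, 1, 6]` → a = [3, 1, 6]
`b = a` → b = [3, 1, 6] (same object as a)
`a = [37, 20]` → a = [37, 20]
`b.append(461)` → b = [3, 1, 6, 461]
`print(a)` → prints [37, 20]
`print(b)` → prints [3, 1, 6, 461]

Answer:
[37, 20]
[3, 1, 6, 461]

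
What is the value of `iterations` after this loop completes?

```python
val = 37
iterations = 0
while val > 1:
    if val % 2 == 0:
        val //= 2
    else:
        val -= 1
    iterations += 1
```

Steps to reduce 37 to 1
`iterations` takes the values: 0 → 1 → 2 → 3 → 4 → 5 → 6 → 7

Answer: 7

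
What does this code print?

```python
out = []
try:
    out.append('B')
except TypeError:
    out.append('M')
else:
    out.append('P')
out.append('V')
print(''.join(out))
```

Execution trace: 'B' (try body, no exception) → 'P' (else) → 'V' (after the try/except). Output: BPV

Answer: BPV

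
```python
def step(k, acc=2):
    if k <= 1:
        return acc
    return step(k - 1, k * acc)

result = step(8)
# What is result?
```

Accumulator trace (n, acc): (8, 2) -> (7, 16) -> (6, 112) -> (5, 672) -> (4, 3360) -> (3, 13440) -> (2, 40320) -> (1, 80640) -> return 80640

Answer: 80640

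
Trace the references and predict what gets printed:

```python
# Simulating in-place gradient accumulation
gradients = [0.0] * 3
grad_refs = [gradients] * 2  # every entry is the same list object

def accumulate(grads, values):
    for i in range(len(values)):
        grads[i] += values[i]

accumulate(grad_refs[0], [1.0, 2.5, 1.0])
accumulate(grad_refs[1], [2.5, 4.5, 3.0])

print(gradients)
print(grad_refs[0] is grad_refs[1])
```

Key concept: gradient accumulation aliasing.
Step by step:
`gradients = [0.0] * 3` → gradients = [0.0, 0.0, 0.0]
`grad_refs = [gradients] * 2` → grad_refs = [[0.0, 0.0, 0.0], [0.0, 0.0, 0.0]]
`accumulate(grad_refs[0], [1.0, 2.5, 1.0])` → gradients = [1.0, 2.5, 1.0]; grad_refs = [[1.0, 2.5, 1.0], [1.0, 2.5, 1.0]]
`accumulate(grad_refs[1], [2.5, 4.5, 3.0])` → gradients = [3.5, 7.0, 4.0]; grad_refs = [[3.5, 7.0, 4.0], [3.5, 7.0, 4.0]]
`print(gradients)` → prints [3.5, 7.0, 4.0]
`print(grad_refs[0] is grad_refs[1])` → prints True

Answer:
[3.5, 7.0, 4.0]
True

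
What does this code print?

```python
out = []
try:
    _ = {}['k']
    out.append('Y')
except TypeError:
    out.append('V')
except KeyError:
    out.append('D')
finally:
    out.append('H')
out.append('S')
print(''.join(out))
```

Execution trace: 'D' (except KeyError) → 'H' (finally) → 'S' (after the try/except). Output: DHS

Answer: DHS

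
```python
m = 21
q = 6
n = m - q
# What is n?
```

Trace:
`m = 21` → m = 21
`q = 6` → q = 6
`n = m - q` → n = 15
So n = 15

Answer: 15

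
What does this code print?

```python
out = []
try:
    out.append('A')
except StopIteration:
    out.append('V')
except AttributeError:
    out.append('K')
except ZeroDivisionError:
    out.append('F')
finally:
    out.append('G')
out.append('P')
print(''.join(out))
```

Execution trace: 'A' (try body, no exception) → 'G' (finally) → 'P' (after the try/except). Output: AGP

Answer: AGP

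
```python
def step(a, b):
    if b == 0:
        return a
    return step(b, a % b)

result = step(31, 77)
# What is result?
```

step(31, 77) -> step(77, 31) -> step(31, 15) -> step(15, 1) -> step(1, 0) -> 1

Answer: 1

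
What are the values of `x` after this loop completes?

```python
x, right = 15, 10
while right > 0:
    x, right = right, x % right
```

GCD of 15 and 10
`x` takes the values: 15 → 10 → 5

Answer: 5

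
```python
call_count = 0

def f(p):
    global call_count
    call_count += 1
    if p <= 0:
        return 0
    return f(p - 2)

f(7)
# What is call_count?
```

Linear recursion stepping by 2: 5 calls from p=7 down to ≤0.

Answer: 5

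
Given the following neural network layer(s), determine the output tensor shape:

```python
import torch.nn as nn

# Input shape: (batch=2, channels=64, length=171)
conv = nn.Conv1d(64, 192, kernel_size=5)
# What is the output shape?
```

Input: (2, 64, 171) -> Output: (2, 192, 167)

Answer: (2, 192, 167)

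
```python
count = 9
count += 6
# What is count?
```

Trace:
`count = 9` → count = 9
`count += 6` → count = 15
So count = 15

Answer: 15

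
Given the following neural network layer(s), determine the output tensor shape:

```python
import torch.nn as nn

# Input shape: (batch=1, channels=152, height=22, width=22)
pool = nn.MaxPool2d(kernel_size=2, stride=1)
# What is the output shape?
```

Input: (1, 152, 22, 22) -> Output: (1, 152, 21, 21)

Answer: (1, 152, 21, 21)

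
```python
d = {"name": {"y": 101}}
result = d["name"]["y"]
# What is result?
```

Trace:
`d = {"name": {"y": 101}}` → d = {'name': {'y': 101}}
`result = d["name"]["y"]` → result = 101
So result = 101

Answer: 101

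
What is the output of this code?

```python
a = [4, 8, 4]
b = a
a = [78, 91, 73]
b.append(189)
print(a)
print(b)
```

Key concept: rebinding vs mutation: a is rebound to a new list, b still points at the original.
Step by step:
`a = [4, 8, 4]` → a = [4, 8, 4]
`b = a` → b = [4, 8, 4] (same object as a)
`a = [78, 91, 73]` → a = [78, 91, 73]
`b.append(189)` → b = [4, 8, 4, 189]
`print(a)` → prints [78, 91, 73]
`print(b)` → prints [4, 8, 4, 189]

Answer:
[78, 91, 73]
[4, 8, 4, 189]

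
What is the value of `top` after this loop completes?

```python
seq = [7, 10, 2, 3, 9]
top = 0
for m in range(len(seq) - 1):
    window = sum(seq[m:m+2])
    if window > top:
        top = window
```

Max sum of 2-element window in [7, 10, 2, 3, 9]
`top` takes the values: 0 → 17

Answer: 17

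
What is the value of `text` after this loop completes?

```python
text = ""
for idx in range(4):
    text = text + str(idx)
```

Concatenate digits 0 to 3
`text` takes the values: "" → "0" → "01" → "012" → "0123"

Answer: "0123"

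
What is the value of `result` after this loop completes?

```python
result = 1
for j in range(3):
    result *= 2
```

2^3 = 8
`result` takes the values: 1 → 2 → 4 → 8

Answer: 8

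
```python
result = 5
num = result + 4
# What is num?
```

Trace:
`result = 5` → result = 5
`num = result + 4` → num = 9
So num = 9

Answer: 9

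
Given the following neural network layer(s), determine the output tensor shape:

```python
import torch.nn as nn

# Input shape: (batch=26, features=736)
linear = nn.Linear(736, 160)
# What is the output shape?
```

Input: (26, 736) -> Output: (26, 160)

Answer: (26, 160)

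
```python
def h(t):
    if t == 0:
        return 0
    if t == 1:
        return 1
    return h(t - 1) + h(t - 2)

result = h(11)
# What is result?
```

Build up from base cases: h(0)=0, h(1)=1, h(2)=1, h(3)=2, h(4)=3, h(5)=5, h(6)=8, ..., h(11)=89

Answer: 89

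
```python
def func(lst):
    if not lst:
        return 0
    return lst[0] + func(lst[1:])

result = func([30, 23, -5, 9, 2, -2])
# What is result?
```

30 + 23 + (-5) + 9 + 2 + (-2) + 0 = 57

Answer: 57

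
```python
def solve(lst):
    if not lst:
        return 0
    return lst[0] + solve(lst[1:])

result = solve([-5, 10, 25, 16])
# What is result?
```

(-5) + 10 + 25 + 16 + 0 = 46

Answer: 46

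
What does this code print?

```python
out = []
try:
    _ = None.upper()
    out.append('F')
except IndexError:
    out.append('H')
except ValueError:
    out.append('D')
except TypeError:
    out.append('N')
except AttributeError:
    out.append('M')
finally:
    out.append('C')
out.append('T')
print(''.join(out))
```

Execution trace: 'M' (except AttributeError) → 'C' (finally) → 'T' (after the try/except). Output: MCT

Answer: MCT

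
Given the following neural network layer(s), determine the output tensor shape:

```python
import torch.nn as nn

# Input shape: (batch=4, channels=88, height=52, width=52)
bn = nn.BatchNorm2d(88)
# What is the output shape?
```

Input: (4, 88, 52, 52) -> Output: (4, 88, 52, 52)

Answer: (4, 88, 52, 52)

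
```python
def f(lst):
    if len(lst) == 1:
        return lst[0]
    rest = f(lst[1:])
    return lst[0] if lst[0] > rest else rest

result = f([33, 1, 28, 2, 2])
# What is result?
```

Recursive max over [33, 1, 28, 2, 2] = 33

Answer: 33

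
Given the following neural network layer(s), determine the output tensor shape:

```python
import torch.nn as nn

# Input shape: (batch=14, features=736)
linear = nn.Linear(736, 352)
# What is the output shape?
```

Input: (14, 736) -> Output: (14, 352)

Answer: (14, 352)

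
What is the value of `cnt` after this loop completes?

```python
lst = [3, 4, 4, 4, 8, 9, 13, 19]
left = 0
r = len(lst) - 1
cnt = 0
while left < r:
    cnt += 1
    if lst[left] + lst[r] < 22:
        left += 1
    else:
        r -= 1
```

Steps to find pair summing to 22
`cnt` takes the values: 0 → 1 → 2 → 3 → 4 → 5 → 6 → 7

Answer: 7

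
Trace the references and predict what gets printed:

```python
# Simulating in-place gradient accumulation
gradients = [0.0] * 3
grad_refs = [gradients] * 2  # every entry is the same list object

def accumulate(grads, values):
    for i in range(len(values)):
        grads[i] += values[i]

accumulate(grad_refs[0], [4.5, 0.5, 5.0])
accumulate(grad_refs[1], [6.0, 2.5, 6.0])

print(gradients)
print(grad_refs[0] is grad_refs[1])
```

Key concept: gradient accumulation aliasing.
Step by step:
`gradients = [0.0] * 3` → gradients = [0.0, 0.0, 0.0]
`grad_refs = [gradients] * 2` → grad_refs = [[0.0, 0.0, 0.0], [0.0, 0.0, 0.0]]
`accumulate(grad_refs[0], [4.5, 0.5, 5.0])` → gradients = [4.5, 0.5, 5.0]; grad_refs = [[4.5, 0.5, 5.0], [4.5, 0.5, 5.0]]
`accumulate(grad_refs[1], [6.0, 2.5, 6.0])` → gradients = [10.5, 3.0, 11.0]; grad_refs = [[10.5, 3.0, 11.0], [10.5, 3.0, 11.0]]
`print(gradients)` → prints [10.5, 3.0, 11.0]
`print(grad_refs[0] is grad_refs[1])` → prints True

Answer:
[10.5, 3.0, 11.0]
True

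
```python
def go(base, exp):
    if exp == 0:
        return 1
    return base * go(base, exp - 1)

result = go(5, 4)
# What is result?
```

go(5, 4) = 5 * 5 * 5 * 5 = 625

Answer: 625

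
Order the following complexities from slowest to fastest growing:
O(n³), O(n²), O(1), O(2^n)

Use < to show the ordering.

Ordered by growth rate: O(1) < O(n²) < O(n³) < O(2^n)

Answer: O(1) < O(n²) < O(n³) < O(2^n)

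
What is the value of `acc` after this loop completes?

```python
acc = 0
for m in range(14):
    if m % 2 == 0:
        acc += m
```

Sum of even numbers 0 to 13
`acc` takes the values: 0 → 2 → 6 → 12 → 20 → 30 → 42

Answer: 42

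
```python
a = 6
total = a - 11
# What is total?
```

Trace:
`a = 6` → a = 6
`total = a - 11` → total = -5
So total = -5

Answer: -5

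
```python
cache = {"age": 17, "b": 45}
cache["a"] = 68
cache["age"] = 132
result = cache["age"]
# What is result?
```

Trace:
`cache = {"age": 17, "b": 45}` → cache = {'age': 17, 'b': 45}
`cache["a"] = 68` → cache = {'age': 17, 'b': 45, 'a': 68}
`cache["age"] = 132` → cache = {'age': 132, 'b': 45, 'a': 68}
`result = cache["age"]` → result = 132
So result = 132

Answer: 132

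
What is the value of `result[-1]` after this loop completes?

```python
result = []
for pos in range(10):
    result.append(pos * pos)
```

Last element of squares 0 to 9
`result` takes the values: [] → [0] → [0, 1] → [0, 1, 4] → [0, 1, 4, 9] → [0, 1, 4, 9, 16] → [0, 1, 4, 9, 16, 25] → [0, 1, 4, 9, 16, 25, 36] → [0, 1, 4, 9, 16, 25, 36, 49] → [0, 1, 4, 9, 16, 25, 36, 49, 64] → [0, 1, 4, 9, 16, 25, 36, 49, 64, 81]
So `result[-1]` = 81

Answer: 81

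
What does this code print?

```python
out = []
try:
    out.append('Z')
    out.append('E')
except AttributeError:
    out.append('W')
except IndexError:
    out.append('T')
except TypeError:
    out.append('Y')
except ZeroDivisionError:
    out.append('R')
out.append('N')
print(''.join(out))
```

Execution trace: 'Z' (try body) → 'E' (try body, no exception) → 'N' (after the try/except). Output: ZEN

Answer: ZEN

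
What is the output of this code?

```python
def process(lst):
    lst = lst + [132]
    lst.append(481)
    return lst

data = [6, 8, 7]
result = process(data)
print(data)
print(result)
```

Key concept: rebinding parameter vs mutation.
Step by step:
`data = [6, 8, 7]` → data = [6, 8, 7]
`result = process(data)` → result = [6, 8, 7, 132, 481]
`print(data)` → prints [6, 8, 7]
`print(result)` → prints [6, 8, 7, 132, 481]

Answer:
[6, 8, 7]
[6, 8, 7, 132, 481]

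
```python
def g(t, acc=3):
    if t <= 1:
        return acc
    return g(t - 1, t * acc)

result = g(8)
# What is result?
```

Accumulator trace (n, acc): (8, 3) -> (7, 24) -> (6, 168) -> (5, 1008) -> (4, 5040) -> (3, 20160) -> (2, 60480) -> (1, 120960) -> return 120960

Answer: 120960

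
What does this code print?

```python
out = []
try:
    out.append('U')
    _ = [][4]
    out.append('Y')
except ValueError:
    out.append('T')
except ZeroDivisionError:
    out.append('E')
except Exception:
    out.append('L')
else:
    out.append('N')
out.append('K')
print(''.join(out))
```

Execution trace: 'U' (try body) → 'L' (except Exception) → 'K' (after the try/except). Output: ULK

Answer: ULK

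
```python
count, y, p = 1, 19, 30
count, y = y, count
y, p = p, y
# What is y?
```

Trace:
`count, y, p = 1, 19, 30` → count = 1; y = 19; p = 30
`count, y = y, count` → count = 19; y = 1
`y, p = p, y` → y = 30; p = 1
So y = 30

Answer: 30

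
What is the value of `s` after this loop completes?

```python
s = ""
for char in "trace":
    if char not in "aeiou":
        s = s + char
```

Remove vowels from 'trace'
`s` takes the values: "" → "t" → "tr" → "trc"

Answer: "trc"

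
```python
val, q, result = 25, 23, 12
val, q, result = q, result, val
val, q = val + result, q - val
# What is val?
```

Trace:
`val, q, result = 25, 23, 12` → val = 25; q = 23; result = 12
`val, q, result = q, result, val` → val = 23; q = 12; result = 25
`val, q = val + result, q - val` → val = 48; q = -11
So val = 48

Answer: 48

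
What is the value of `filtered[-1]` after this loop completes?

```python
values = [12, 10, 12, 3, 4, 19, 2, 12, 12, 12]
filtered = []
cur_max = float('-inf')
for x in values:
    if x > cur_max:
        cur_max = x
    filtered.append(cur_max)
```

Running max ends at 19
`filtered` takes the values: [] → [12] → [12, 12] → [12, 12, 12] → [12, 12, 12, 12] → [12, 12, 12, 12, 12] → [12, 12, 12, 12, 12, 19] → [12, 12, 12, 12, 12, 19, 19] → [12, 12, 12, 12, 12, 19, 19, 19] → [12, 12, 12, 12, 12, 19, 19, 19, 19] → [12, 12, 12, 12, 12, 19, 19, 19, 19, 19]
So `filtered[-1]` = 19

Answer: 19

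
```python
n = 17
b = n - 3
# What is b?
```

Trace:
`n = 17` → n = 17
`b = n - 3` → b = 14
So b = 14

Answer: 14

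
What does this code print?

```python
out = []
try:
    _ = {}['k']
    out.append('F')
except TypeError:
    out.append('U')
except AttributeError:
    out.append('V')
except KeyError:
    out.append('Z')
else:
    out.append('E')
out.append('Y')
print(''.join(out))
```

Execution trace: 'Z' (except KeyError) → 'Y' (after the try/except). Output: ZY

Answer: ZY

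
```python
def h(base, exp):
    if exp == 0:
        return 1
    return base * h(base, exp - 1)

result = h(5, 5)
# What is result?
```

h(5, 5) = 5 * 5 * 5 * 5 * 5 = 3125

Answer: 3125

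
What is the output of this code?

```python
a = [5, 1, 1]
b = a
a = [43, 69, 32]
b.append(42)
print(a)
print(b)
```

Key concept: rebinding vs mutation: a is rebound to a new list, b still points at the original.
Step by step:
`a = [5, 1, 1]` → a = [5, 1, 1]
`b = a` → b = [5, 1, 1] (same object as a)
`a = [43, 69, 32]` → a = [43, 69, 32]
`b.append(42)` → b = [5, 1, 1, 42]
`print(a)` → prints [43, 69, 32]
`print(b)` → prints [5, 1, 1, 42]

Answer:
[43, 69, 32]
[5, 1, 1, 42]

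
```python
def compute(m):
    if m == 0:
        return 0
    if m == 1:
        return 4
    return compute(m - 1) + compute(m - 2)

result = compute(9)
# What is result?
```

Build up from base cases: compute(0)=0, compute(1)=4, compute(2)=4, compute(3)=8, compute(4)=12, compute(5)=20, compute(6)=32, ..., compute(9)=136

Answer: 136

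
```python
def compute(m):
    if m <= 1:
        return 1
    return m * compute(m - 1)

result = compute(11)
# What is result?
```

compute(11) = 11 * 10 * 9 * 8 * 7 * 6 * 5 * 4 * 3 * 2 * 1 = 39916800

Answer: 39916800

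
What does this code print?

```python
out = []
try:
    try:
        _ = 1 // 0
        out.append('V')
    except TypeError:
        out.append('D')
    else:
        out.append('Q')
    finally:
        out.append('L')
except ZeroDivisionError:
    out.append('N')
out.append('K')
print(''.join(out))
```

Execution trace: 'L' (finally) → 'N' (outer except ZeroDivisionError) → 'K' (after the try/except). Output: LNK

Answer: LNK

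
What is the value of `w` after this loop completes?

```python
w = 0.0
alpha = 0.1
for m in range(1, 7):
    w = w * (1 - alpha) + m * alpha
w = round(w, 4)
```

Moving average with lr=0.1
`w` takes the values: 0.0 → 0.1 → 0.29 → 0.561 → 0.9049 → 1.31441 → 1.782969 → 1.783

Answer: 1.783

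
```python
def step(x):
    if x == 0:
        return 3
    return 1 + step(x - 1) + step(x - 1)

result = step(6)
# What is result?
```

step(x) = 1 + 2·step(x-1), step(0)=3. Closed form: (3+1)·2^6 - 1 = 255.

Answer: 255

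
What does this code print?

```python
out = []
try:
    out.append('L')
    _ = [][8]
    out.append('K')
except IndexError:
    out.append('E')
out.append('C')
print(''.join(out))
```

Execution trace: 'L' (try body) → 'E' (except IndexError) → 'C' (after the try/except). Output: LEC

Answer: LEC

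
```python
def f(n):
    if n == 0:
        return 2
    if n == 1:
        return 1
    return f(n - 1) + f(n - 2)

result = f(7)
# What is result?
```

Build up from base cases: f(0)=2, f(1)=1, f(2)=3, f(3)=4, f(4)=7, f(5)=11, f(6)=18, ..., f(7)=29

Answer: 29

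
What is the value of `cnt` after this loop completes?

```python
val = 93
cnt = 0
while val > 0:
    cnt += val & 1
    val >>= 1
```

Count set bits in 93 (binary: 0b1011101)
`cnt` takes the values: 0 → 1 → 2 → 3 → 4 → 5

Answer: 5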